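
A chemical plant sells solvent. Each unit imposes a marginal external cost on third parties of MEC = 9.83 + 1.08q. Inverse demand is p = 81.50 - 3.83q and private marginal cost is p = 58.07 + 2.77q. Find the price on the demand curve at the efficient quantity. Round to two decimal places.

P = 74.72

Social marginal cost = private MC + MEC = 67.90 + 3.85q.
Set SMC = demand: 67.90 + 3.85q = 81.50 - 3.83q → q* = 1.7708.
Consumer price on the demand curve at q*: 81.50 − 3.83×1.7708 = 74.7178.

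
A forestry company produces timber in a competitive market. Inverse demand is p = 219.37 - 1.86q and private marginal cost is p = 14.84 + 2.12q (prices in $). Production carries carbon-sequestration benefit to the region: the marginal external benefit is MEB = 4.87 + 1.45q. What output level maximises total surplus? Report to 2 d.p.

q* = 82.77

Social marginal cost = private MC − MEB = 9.97 + 0.67q.
Set SMC = demand: 9.97 + 0.67q = 219.37 - 1.86q → q* = 82.7668.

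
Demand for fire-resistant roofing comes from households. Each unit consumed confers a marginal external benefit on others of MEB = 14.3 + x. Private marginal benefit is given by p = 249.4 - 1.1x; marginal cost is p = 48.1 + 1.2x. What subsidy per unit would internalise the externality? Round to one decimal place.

Social marginal benefit = demand + MEB = 263.7 - 0.1x.
Set SMB = MC: 263.7 - 0.1x = 48.1 + 1.2x → x* = 165.8462.
The Pigouvian subsidy equals MEB at x*: 14.3 + 1.0×165.8462 = 180.1462.

subsidy = 180.1 per unit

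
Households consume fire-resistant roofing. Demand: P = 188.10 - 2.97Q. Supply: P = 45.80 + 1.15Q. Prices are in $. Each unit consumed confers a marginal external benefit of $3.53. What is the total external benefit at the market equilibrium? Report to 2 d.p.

Market equilibrium (private): 45.80 + 1.15Q = 188.10 - 2.97Q → Q_m = 34.5388.
Total external benefit = MEB × Q_m = 3.53 × 34.5388 = 121.9220.

$121.92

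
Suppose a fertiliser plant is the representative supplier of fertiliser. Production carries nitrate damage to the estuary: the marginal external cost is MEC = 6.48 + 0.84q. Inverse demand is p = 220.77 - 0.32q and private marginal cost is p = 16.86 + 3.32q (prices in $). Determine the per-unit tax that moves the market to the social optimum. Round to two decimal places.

Social marginal cost = private MC + MEC = 23.34 + 4.16q.
Set SMC = demand: 23.34 + 4.16q = 220.77 - 0.32q → q* = 44.0692.
The Pigouvian tax equals MEC at q*: 6.48 + 0.84×44.0692 = 43.4981.

tax = $43.50 per unit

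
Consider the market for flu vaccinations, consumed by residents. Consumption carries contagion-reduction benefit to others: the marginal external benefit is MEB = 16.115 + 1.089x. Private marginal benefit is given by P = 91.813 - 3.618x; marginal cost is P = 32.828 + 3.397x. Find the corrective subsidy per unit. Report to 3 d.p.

subsidy = 29.916 per unit

Social marginal benefit = demand + MEB = 107.928 - 2.529x.
Set SMB = MC: 107.928 - 2.529x = 32.828 + 3.397x → x* = 12.6730.
The Pigouvian subsidy equals MEB at x*: 16.115 + 1.089×12.6730 = 29.9159.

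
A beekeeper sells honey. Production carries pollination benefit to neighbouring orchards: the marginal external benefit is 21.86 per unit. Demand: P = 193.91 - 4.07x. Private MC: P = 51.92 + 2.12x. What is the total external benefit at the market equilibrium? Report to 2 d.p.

501.44

Market equilibrium (private): 51.92 + 2.12x = 193.91 - 4.07x → x_m = 22.9386.
Total external benefit = MEB × x_m = 21.86 × 22.9386 = 501.4378.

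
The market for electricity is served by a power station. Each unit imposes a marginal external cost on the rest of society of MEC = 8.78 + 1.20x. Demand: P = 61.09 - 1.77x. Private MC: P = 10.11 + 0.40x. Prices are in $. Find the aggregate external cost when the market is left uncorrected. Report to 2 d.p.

Market equilibrium (private): 10.11 + 0.40x = 61.09 - 1.77x → x_m = 23.4931.
Total external cost = ∫₀^{x_m} (8.78 + 1.20x) dx = 8.78×23.4931 + ½×1.20×23.4931² = 537.4249.

$537.42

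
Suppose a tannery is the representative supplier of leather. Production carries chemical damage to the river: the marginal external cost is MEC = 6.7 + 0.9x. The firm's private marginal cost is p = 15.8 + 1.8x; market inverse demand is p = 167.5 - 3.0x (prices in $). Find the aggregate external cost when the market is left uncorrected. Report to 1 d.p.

$661.2

Market equilibrium (private): 15.8 + 1.8x = 167.5 - 3.0x → x_m = 31.6042.
Total external cost = ∫₀^{x_m} (6.7 + 0.9x) dx = 6.7×31.6042 + ½×0.9×31.6042² = 661.2196.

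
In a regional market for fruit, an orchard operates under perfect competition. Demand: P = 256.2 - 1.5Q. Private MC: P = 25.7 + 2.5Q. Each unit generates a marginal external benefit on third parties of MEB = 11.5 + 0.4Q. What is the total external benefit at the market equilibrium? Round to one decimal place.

Market equilibrium (private): 25.7 + 2.5Q = 256.2 - 1.5Q → Q_m = 57.6250.
Total external benefit = ∫₀^{Q_m} (11.5 + 0.4Q) dQ = 11.5×57.6250 + ½×0.4×57.6250² = 1326.8156.

1326.8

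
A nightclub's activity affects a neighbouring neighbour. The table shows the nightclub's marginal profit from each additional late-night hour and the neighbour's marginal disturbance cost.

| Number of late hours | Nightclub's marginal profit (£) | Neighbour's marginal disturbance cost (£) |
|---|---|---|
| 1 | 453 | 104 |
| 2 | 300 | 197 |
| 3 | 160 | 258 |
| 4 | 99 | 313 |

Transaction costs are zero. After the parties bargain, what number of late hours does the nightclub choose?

2

Bargaining reaches the level where marginal profit last exceeds marginal disturbance cost.
That holds through level 2 (300 ≥ 197) but not at 3 (160 < 258).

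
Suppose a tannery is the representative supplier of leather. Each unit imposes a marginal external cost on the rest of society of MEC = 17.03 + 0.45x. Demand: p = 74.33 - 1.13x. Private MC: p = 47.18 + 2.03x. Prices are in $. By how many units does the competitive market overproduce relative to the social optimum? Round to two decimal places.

Market equilibrium (private): 47.18 + 2.03x = 74.33 - 1.13x → x_m = 8.5918.
Social marginal cost = private MC + MEC = 64.21 + 2.48x.
Set SMC = demand: 64.21 + 2.48x = 74.33 - 1.13x → x* = 2.8033.
Gap = |8.5918 − 2.8033| = 5.7885.

5.79 units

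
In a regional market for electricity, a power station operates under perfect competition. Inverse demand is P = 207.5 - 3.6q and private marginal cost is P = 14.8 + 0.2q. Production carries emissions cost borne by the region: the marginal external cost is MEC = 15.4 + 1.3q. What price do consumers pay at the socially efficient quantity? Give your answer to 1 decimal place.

Social marginal cost = private MC + MEC = 30.2 + 1.5q.
Set SMC = demand: 30.2 + 1.5q = 207.5 - 3.6q → q* = 34.7647.
Consumer price on the demand curve at q*: 207.5 − 3.6×34.7647 = 82.3471.

P = 82.3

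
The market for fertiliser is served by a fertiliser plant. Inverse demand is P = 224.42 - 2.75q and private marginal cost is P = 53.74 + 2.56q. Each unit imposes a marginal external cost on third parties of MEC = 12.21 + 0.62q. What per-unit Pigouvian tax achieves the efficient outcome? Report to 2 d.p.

Social marginal cost = private MC + MEC = 65.95 + 3.18q.
Set SMC = demand: 65.95 + 3.18q = 224.42 - 2.75q → q* = 26.7234.
The Pigouvian tax equals MEC at q*: 12.21 + 0.62×26.7234 = 28.7785.

tax = 28.78 per unit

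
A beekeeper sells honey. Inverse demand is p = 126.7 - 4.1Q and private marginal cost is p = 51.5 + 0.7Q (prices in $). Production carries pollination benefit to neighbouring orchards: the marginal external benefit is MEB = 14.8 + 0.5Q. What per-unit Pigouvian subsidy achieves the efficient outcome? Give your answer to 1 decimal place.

subsidy = $25.3 per unit

Social marginal cost = private MC − MEB = 36.7 + 0.2Q.
Set SMC = demand: 36.7 + 0.2Q = 126.7 - 4.1Q → Q* = 20.9302.
The Pigouvian subsidy equals MEB at Q*: 14.8 + 0.5×20.9302 = 25.2651.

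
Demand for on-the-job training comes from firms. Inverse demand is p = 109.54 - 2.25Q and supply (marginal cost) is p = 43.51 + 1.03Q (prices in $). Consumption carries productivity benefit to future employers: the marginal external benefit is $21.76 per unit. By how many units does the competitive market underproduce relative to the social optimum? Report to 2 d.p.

6.63 units

Market equilibrium (private): 43.51 + 1.03Q = 109.54 - 2.25Q → Q_m = 20.1311.
Social marginal benefit = demand + MEB = 131.30 - 2.25Q.
Set SMB = MC: 131.30 - 2.25Q = 43.51 + 1.03Q → Q* = 26.7652.
Gap = |20.1311 − 26.7652| = 6.6341.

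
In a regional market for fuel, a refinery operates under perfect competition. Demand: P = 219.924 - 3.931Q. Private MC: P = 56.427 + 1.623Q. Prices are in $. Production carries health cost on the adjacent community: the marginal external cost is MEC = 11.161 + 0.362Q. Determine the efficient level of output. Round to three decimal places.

Q* = 25.750

Social marginal cost = private MC + MEC = 67.588 + 1.985Q.
Set SMC = demand: 67.588 + 1.985Q = 219.924 - 3.931Q → Q* = 25.7498.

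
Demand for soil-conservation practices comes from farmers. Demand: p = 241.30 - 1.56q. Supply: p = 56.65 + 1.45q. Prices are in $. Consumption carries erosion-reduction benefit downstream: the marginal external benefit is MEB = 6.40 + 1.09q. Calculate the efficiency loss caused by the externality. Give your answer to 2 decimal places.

DWL = $1397.92

Market equilibrium (private): 56.65 + 1.45q = 241.30 - 1.56q → q_m = 61.3455.
Social marginal benefit = demand + MEB = 247.70 - 0.47q.
Set SMB = MC: 247.70 - 0.47q = 56.65 + 1.45q → q* = 99.5052.
Between q* and q_m the wedge SMB − MC runs linearly from 0 to MEB(q_m), so the loss is a triangle.
DWL = ½ × 38.1597 × 73.2666 = 1397.9157.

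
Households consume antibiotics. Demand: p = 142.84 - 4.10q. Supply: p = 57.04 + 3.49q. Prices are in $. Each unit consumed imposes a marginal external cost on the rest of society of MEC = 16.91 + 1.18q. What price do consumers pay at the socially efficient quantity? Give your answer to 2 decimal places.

Social marginal benefit = demand − MEC = 125.93 - 5.28q.
Set SMB = MC: 125.93 - 5.28q = 57.04 + 3.49q → q* = 7.8552.
Consumer price on the demand curve at q*: 142.84 − 4.10×7.8552 = 110.6337.

P = $110.63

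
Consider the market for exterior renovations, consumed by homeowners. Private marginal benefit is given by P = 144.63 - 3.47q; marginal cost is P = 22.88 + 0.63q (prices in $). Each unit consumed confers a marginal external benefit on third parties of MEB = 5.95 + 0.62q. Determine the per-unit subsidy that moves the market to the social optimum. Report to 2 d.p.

Social marginal benefit = demand + MEB = 150.58 - 2.85q.
Set SMB = MC: 150.58 - 2.85q = 22.88 + 0.63q → q* = 36.6954.
The Pigouvian subsidy equals MEB at q*: 5.95 + 0.62×36.6954 = 28.7011.

subsidy = $28.70 per unit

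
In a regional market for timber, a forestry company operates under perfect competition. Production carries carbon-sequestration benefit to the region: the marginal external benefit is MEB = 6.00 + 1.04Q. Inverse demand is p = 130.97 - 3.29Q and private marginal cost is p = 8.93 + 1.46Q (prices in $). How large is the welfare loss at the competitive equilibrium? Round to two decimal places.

DWL = $144.29

Market equilibrium (private): 8.93 + 1.46Q = 130.97 - 3.29Q → Q_m = 25.6926.
Social marginal cost = private MC − MEB = 2.93 + 0.42Q.
Set SMC = demand: 2.93 + 0.42Q = 130.97 - 3.29Q → Q* = 34.5121.
The welfare-loss triangle has base |Q_m − Q*| and height MEB(Q_m) (the vertical gap between SMC and demand is zero at Q* and MEB at Q_m).
DWL = ½ × 8.8195 × 32.7203 = 144.2883.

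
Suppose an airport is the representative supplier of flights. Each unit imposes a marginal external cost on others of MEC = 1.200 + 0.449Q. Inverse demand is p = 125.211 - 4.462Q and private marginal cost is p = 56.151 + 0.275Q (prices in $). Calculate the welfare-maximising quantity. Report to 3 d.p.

Social marginal cost = private MC + MEC = 57.351 + 0.724Q.
Set SMC = demand: 57.351 + 0.724Q = 125.211 - 4.462Q → Q* = 13.0852.

Q* = 13.085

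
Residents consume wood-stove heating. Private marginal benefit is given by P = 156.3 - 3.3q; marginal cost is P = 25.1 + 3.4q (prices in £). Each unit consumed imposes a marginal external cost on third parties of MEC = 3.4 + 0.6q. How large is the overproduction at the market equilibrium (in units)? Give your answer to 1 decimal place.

2.1 units

Market equilibrium (private): 25.1 + 3.4q = 156.3 - 3.3q → q_m = 19.5821.
Social marginal benefit = demand − MEC = 152.9 - 3.9q.
Set SMB = MC: 152.9 - 3.9q = 25.1 + 3.4q → q* = 17.5068.
Gap = |19.5821 − 17.5068| = 2.0753.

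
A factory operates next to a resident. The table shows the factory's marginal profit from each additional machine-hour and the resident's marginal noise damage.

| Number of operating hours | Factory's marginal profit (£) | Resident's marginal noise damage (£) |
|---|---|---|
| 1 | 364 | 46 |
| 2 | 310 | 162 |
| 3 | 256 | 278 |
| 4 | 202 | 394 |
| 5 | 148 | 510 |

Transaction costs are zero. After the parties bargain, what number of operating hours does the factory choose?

Bargaining reaches the level where marginal profit last exceeds marginal noise damage.
That holds through level 2 (310 ≥ 162) but not at 3 (256 < 278).

2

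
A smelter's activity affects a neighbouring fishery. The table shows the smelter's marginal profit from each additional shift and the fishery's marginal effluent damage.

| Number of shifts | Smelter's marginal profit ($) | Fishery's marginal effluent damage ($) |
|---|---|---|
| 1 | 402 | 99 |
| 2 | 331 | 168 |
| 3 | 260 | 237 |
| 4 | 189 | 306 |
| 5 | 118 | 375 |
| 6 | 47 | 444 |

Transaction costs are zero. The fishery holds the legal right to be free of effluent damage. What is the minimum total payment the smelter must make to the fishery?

$504

Efficient level: marginal profit ≥ marginal effluent damage through level 3, so k* = 3.
With the fishery holding the right, the smelter must at least compensate total damage at k*: 99 + 168 + 237 = 504.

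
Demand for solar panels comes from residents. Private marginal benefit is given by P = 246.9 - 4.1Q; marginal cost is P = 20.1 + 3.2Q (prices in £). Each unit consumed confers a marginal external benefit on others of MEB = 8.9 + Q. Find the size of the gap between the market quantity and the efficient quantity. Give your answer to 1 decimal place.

Market equilibrium (private): 20.1 + 3.2Q = 246.9 - 4.1Q → Q_m = 31.0685.
Social marginal benefit = demand + MEB = 255.8 - 3.1Q.
Set SMB = MC: 255.8 - 3.1Q = 20.1 + 3.2Q → Q* = 37.4127.
Gap = |31.0685 − 37.4127| = 6.3442.

6.3 units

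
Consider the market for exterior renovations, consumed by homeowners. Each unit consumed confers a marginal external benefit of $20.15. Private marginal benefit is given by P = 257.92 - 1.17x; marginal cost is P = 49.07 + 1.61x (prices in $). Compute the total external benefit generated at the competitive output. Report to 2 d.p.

Market equilibrium (private): 49.07 + 1.61x = 257.92 - 1.17x → x_m = 75.1259.
Total external benefit = MEB × x_m = 20.15 × 75.1259 = 1513.7869.

$1513.79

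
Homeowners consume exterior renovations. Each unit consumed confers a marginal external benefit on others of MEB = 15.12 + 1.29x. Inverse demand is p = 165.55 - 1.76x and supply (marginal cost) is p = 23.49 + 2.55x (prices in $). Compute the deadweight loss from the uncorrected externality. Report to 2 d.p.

DWL = $550.04

Market equilibrium (private): 23.49 + 2.55x = 165.55 - 1.76x → x_m = 32.9606.
Social marginal benefit = demand + MEB = 180.67 - 0.47x.
Set SMB = MC: 180.67 - 0.47x = 23.49 + 2.55x → x* = 52.0464.
The loss is the area between SMB and MC from x* to x_m; with linear curves that's a triangle of height MEB(x_m).
DWL = ½ × 19.0858 × 57.6391 = 550.0442.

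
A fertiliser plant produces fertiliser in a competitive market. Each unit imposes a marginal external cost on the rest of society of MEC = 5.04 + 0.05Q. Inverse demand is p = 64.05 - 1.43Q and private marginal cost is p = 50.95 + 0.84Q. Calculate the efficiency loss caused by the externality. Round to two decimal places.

DWL = 6.12

Market equilibrium (private): 50.95 + 0.84Q = 64.05 - 1.43Q → Q_m = 5.7709.
Social marginal cost = private MC + MEC = 55.99 + 0.89Q.
Set SMC = demand: 55.99 + 0.89Q = 64.05 - 1.43Q → Q* = 3.4741.
Height of the DWL triangle at Q_m is SMC(Q_m) − demand(Q_m) = MEC(Q_m) = 5.3285.
DWL = ½ × 2.2968 × 5.3285 = 6.1192.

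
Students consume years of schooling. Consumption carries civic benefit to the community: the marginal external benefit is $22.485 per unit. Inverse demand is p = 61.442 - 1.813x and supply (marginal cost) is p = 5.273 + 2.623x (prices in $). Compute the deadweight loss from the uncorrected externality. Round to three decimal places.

Market equilibrium (private): 5.273 + 2.623x = 61.442 - 1.813x → x_m = 12.6621.
Social marginal benefit = demand + MEB = 83.927 - 1.813x.
Set SMB = MC: 83.927 - 1.813x = 5.273 + 2.623x → x* = 17.7308.
The welfare-loss triangle has base |x_m − x*| and height MEB(x_m) (the vertical gap between SMB and MC is zero at x* and MEB at x_m).
DWL = ½ × 5.0687 × 22.4850 = 56.9849.

DWL = $56.985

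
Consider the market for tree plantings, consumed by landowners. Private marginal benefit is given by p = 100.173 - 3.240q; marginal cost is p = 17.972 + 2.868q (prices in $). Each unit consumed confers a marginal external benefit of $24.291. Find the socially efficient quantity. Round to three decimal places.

q* = 17.435

Social marginal benefit = demand + MEB = 124.464 - 3.240q.
Set SMB = MC: 124.464 - 3.240q = 17.972 + 2.868q → q* = 17.4348.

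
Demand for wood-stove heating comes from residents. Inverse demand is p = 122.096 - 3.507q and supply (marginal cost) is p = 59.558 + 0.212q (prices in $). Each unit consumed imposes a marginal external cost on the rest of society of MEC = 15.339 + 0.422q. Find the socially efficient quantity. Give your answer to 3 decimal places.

Social marginal benefit = demand − MEC = 106.757 - 3.929q.
Set SMB = MC: 106.757 - 3.929q = 59.558 + 0.212q → q* = 11.3980.

q* = 11.398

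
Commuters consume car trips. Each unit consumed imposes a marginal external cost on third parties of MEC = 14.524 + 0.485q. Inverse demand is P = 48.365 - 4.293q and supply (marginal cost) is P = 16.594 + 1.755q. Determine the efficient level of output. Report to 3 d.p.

Social marginal benefit = demand − MEC = 33.841 - 4.778q.
Set SMB = MC: 33.841 - 4.778q = 16.594 + 1.755q → q* = 2.6400.

q* = 2.640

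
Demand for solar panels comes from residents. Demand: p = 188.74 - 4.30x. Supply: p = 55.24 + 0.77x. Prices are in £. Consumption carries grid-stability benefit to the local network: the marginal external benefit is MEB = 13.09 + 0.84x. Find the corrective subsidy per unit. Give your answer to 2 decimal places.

Social marginal benefit = demand + MEB = 201.83 - 3.46x.
Set SMB = MC: 201.83 - 3.46x = 55.24 + 0.77x → x* = 34.6548.
The Pigouvian subsidy equals MEB at x*: 13.09 + 0.84×34.6548 = 42.2000.

subsidy = £42.20 per unit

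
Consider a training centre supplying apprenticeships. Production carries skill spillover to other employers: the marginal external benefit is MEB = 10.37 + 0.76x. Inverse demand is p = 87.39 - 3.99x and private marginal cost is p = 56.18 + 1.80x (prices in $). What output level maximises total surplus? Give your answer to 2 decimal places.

Social marginal cost = private MC − MEB = 45.81 + 1.04x.
Set SMC = demand: 45.81 + 1.04x = 87.39 - 3.99x → x* = 8.2664.

x* = 8.27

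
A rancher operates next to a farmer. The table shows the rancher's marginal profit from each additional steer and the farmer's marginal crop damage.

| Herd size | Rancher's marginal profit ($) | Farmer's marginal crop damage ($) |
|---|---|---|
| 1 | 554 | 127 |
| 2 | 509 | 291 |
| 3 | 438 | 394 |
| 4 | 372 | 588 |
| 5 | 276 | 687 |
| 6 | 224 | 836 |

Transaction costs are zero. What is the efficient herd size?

3

Bargaining reaches the level where marginal profit last exceeds marginal crop damage.
That holds through level 3 (438 ≥ 394) but not at 4 (372 < 588).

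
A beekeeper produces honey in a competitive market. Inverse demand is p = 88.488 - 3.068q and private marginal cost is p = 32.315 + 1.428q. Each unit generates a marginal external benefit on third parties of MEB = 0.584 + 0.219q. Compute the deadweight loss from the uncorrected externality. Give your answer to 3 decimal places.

Market equilibrium (private): 32.315 + 1.428q = 88.488 - 3.068q → q_m = 12.4940.
Social marginal cost = private MC − MEB = 31.731 + 1.209q.
Set SMC = demand: 31.731 + 1.209q = 88.488 - 3.068q → q* = 13.2703.
Height of the DWL triangle at q_m is demand(q_m) − SMC(q_m) = MEB(q_m) = 3.3202.
DWL = ½ × 0.7763 × 3.3202 = 1.2887.

DWL = 1.289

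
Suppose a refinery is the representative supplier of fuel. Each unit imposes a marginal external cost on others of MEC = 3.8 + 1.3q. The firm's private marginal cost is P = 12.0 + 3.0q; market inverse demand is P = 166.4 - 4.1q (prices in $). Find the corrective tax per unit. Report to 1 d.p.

tax = $27.1 per unit

Social marginal cost = private MC + MEC = 15.8 + 4.3q.
Set SMC = demand: 15.8 + 4.3q = 166.4 - 4.1q → q* = 17.9286.
The Pigouvian tax equals MEC at q*: 3.8 + 1.3×17.9286 = 27.1072.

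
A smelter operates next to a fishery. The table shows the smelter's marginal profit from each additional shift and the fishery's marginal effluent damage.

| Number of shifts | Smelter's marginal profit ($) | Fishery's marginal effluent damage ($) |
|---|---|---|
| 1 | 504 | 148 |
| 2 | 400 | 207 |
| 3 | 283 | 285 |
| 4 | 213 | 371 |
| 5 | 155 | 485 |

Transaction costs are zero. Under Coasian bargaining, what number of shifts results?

2

Bargaining reaches the level where marginal profit last exceeds marginal effluent damage.
That holds through level 2 (400 ≥ 207) but not at 3 (283 < 285).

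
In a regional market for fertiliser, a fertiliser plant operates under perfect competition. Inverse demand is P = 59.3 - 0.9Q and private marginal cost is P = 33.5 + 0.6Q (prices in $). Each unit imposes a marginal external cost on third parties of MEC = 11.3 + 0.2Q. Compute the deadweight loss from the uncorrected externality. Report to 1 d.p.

DWL = $63.9

Market equilibrium (private): 33.5 + 0.6Q = 59.3 - 0.9Q → Q_m = 17.2000.
Social marginal cost = private MC + MEC = 44.8 + 0.8Q.
Set SMC = demand: 44.8 + 0.8Q = 59.3 - 0.9Q → Q* = 8.5294.
The loss is the area between SMC and demand from Q* to Q_m; with linear curves that's a triangle of height MEC(Q_m).
DWL = ½ × 8.6706 × 14.7400 = 63.9023.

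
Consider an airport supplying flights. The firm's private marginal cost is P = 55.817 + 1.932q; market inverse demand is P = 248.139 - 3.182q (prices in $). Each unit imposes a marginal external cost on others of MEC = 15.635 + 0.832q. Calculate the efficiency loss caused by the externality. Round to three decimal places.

Market equilibrium (private): 55.817 + 1.932q = 248.139 - 3.182q → q_m = 37.6070.
Social marginal cost = private MC + MEC = 71.452 + 2.764q.
Set SMC = demand: 71.452 + 2.764q = 248.139 - 3.182q → q* = 29.7153.
Between q* and q_m the wedge SMC − demand runs linearly from 0 to MEC(q_m), so the loss is a triangle.
DWL = ½ × 7.8917 × 46.9240 = 185.1551.

DWL = $185.155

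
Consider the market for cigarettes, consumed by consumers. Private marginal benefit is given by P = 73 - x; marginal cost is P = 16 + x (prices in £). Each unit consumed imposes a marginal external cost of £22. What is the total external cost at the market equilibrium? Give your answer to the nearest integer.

Market equilibrium (private): 16 + x = 73 - x → x_m = 28.5000.
Total external cost = MEC × x_m = 22 × 28.5000 = 627.0000.

£627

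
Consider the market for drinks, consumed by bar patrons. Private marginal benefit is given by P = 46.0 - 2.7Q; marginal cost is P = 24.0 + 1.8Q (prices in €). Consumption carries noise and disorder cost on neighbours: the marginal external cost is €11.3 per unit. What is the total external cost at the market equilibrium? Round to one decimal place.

€55.2

Market equilibrium (private): 24.0 + 1.8Q = 46.0 - 2.7Q → Q_m = 4.8889.
Total external cost = MEC × Q_m = 11.3 × 4.8889 = 55.2446.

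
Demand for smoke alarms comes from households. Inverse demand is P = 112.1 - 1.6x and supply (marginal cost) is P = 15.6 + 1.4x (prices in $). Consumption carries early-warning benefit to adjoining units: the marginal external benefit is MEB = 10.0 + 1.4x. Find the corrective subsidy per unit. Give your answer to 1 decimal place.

subsidy = $103.2 per unit

Social marginal benefit = demand + MEB = 122.1 - 0.2x.
Set SMB = MC: 122.1 - 0.2x = 15.6 + 1.4x → x* = 66.5625.
The Pigouvian subsidy equals MEB at x*: 10.0 + 1.4×66.5625 = 103.1875.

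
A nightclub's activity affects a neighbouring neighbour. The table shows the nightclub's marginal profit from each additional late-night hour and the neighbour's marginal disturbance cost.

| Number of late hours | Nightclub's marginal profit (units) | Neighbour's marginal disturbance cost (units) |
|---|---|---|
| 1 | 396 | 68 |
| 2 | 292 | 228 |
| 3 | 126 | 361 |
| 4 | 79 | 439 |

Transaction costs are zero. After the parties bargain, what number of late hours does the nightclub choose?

2

Bargaining reaches the level where marginal profit last exceeds marginal disturbance cost.
That holds through level 2 (292 ≥ 228) but not at 3 (126 < 361).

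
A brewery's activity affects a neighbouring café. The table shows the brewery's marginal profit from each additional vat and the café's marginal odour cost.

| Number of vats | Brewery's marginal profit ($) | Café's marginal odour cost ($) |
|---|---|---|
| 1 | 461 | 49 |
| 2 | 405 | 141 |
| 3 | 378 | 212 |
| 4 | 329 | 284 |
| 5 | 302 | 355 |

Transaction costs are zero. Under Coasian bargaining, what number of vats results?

Bargaining reaches the level where marginal profit last exceeds marginal odour cost.
That holds through level 4 (329 ≥ 284) but not at 5 (302 < 355).

4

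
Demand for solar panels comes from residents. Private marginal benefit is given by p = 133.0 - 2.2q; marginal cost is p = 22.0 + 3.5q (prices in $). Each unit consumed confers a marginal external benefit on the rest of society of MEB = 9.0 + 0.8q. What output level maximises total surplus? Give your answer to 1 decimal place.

Social marginal benefit = demand + MEB = 142.0 - 1.4q.
Set SMB = MC: 142.0 - 1.4q = 22.0 + 3.5q → q* = 24.4898.

q* = 24.5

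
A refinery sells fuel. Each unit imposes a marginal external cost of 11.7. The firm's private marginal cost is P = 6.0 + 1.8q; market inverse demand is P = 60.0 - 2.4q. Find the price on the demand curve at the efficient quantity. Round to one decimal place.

Social marginal cost = private MC + MEC = 17.7 + 1.8q.
Set SMC = demand: 17.7 + 1.8q = 60.0 - 2.4q → q* = 10.0714.
Consumer price on the demand curve at q*: 60.0 − 2.4×10.0714 = 35.8286.

P = 35.8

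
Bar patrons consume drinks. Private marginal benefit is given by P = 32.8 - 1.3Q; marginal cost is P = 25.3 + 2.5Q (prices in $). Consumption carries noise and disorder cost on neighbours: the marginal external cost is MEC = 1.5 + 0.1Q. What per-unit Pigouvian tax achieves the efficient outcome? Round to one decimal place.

Social marginal benefit = demand − MEC = 31.3 - 1.4Q.
Set SMB = MC: 31.3 - 1.4Q = 25.3 + 2.5Q → Q* = 1.5385.
The Pigouvian tax equals MEC at Q*: 1.5 + 0.1×1.5385 = 1.6539.

tax = $1.7 per unit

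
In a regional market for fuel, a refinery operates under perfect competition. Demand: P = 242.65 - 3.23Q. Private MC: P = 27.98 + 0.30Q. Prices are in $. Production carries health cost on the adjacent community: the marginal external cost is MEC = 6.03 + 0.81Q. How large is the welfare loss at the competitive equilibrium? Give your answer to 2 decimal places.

DWL = $352.17

Market equilibrium (private): 27.98 + 0.30Q = 242.65 - 3.23Q → Q_m = 60.8130.
Social marginal cost = private MC + MEC = 34.01 + 1.11Q.
Set SMC = demand: 34.01 + 1.11Q = 242.65 - 3.23Q → Q* = 48.0737.
Between Q* and Q_m the wedge SMC − demand runs linearly from 0 to MEC(Q_m), so the loss is a triangle.
DWL = ½ × 12.7393 × 55.2886 = 352.1690.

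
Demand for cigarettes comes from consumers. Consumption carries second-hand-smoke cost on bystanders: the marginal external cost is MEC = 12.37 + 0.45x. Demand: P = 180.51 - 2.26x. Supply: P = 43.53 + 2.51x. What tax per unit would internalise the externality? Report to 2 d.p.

tax = 23.11 per unit

Social marginal benefit = demand − MEC = 168.14 - 2.71x.
Set SMB = MC: 168.14 - 2.71x = 43.53 + 2.51x → x* = 23.8716.
The Pigouvian tax equals MEC at x*: 12.37 + 0.45×23.8716 = 23.1122.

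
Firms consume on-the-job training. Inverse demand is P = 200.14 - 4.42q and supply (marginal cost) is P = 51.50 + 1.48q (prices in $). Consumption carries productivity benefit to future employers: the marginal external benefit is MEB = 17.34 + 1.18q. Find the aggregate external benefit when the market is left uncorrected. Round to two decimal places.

$811.32

Market equilibrium (private): 51.50 + 1.48q = 200.14 - 4.42q → q_m = 25.1932.
Total external benefit = ∫₀^{q_m} (17.34 + 1.18q) dq = 17.34×25.1932 + ½×1.18×25.1932² = 811.3215.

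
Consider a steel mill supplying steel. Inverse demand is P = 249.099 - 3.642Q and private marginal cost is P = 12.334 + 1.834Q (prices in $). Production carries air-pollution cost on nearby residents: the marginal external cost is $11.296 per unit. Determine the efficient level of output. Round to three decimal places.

Q* = 41.174

Social marginal cost = private MC + MEC = 23.630 + 1.834Q.
Set SMC = demand: 23.630 + 1.834Q = 249.099 - 3.642Q → Q* = 41.1740.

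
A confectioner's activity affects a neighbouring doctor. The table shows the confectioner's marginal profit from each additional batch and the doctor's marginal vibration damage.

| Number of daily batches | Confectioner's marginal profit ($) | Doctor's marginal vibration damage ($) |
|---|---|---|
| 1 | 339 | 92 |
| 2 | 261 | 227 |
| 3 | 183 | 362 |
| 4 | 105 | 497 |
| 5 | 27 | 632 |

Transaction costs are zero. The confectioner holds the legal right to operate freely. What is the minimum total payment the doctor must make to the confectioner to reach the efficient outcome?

Left alone the confectioner would choose level 5 (marginal profit stays positive).
Efficient level: k* = 2 (marginal profit ≥ marginal vibration damage through 2).
The doctor must at least cover the confectioner's forgone profit from cutting 5→2: 183 + 105 + 27 = 315.

$315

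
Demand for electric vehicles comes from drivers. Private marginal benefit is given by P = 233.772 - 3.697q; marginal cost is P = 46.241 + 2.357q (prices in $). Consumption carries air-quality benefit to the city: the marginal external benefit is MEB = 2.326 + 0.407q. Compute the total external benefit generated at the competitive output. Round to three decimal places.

Market equilibrium (private): 46.241 + 2.357q = 233.772 - 3.697q → q_m = 30.9764.
Total external benefit = ∫₀^{q_m} (2.326 + 0.407q) dq = 2.326×30.9764 + ½×0.407×30.9764² = 267.3170.

$267.317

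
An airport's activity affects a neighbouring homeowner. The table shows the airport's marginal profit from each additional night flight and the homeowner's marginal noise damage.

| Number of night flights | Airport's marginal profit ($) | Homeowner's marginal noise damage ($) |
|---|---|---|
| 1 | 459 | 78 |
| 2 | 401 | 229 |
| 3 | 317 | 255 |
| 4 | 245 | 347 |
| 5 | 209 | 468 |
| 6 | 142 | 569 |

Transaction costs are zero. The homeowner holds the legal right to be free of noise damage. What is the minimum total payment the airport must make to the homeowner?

Efficient level: marginal profit ≥ marginal noise damage through level 3, so k* = 3.
With the homeowner holding the right, the airport must at least compensate total damage at k*: 78 + 229 + 255 = 562.

$562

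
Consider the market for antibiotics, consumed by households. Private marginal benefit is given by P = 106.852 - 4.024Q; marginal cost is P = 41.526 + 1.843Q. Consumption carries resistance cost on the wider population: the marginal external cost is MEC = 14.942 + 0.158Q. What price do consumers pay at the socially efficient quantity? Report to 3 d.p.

P = 73.201

Social marginal benefit = demand − MEC = 91.910 - 4.182Q.
Set SMB = MC: 91.910 - 4.182Q = 41.526 + 1.843Q → Q* = 8.3625.
Consumer price on the demand curve at Q*: 106.852 − 4.024×8.3625 = 73.2013.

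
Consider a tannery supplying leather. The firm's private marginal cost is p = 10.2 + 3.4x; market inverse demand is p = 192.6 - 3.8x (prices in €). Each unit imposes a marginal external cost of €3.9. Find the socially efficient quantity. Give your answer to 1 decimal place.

Social marginal cost = private MC + MEC = 14.1 + 3.4x.
Set SMC = demand: 14.1 + 3.4x = 192.6 - 3.8x → x* = 24.7917.

x* = 24.8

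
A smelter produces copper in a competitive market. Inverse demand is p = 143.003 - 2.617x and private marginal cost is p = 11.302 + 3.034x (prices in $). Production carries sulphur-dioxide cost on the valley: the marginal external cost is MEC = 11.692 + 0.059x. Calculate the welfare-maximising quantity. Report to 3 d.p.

x* = 21.017

Social marginal cost = private MC + MEC = 22.994 + 3.093x.
Set SMC = demand: 22.994 + 3.093x = 143.003 - 2.617x → x* = 21.0173.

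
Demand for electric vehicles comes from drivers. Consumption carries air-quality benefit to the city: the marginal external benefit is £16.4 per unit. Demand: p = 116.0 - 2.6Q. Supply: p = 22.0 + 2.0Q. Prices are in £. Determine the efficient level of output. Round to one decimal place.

Social marginal benefit = demand + MEB = 132.4 - 2.6Q.
Set SMB = MC: 132.4 - 2.6Q = 22.0 + 2.0Q → Q* = 24.0000.

Q* = 24.0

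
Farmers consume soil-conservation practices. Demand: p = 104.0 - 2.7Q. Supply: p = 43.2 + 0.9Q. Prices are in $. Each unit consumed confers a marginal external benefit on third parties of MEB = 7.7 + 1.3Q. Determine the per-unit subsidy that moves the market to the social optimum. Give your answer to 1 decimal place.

subsidy = $46.4 per unit

Social marginal benefit = demand + MEB = 111.7 - 1.4Q.
Set SMB = MC: 111.7 - 1.4Q = 43.2 + 0.9Q → Q* = 29.7826.
The Pigouvian subsidy equals MEB at Q*: 7.7 + 1.3×29.7826 = 46.4174.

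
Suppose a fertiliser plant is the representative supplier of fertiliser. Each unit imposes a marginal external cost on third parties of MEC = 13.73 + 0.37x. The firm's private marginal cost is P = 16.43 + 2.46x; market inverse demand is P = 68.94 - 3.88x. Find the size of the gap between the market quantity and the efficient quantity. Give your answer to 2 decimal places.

Market equilibrium (private): 16.43 + 2.46x = 68.94 - 3.88x → x_m = 8.2823.
Social marginal cost = private MC + MEC = 30.16 + 2.83x.
Set SMC = demand: 30.16 + 2.83x = 68.94 - 3.88x → x* = 5.7794.
Gap = |8.2823 − 5.7794| = 2.5029.

2.50 units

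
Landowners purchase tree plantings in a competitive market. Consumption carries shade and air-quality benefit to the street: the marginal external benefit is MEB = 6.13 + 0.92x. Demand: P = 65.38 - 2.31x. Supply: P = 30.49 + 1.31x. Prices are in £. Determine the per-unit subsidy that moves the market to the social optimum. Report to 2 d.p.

Social marginal benefit = demand + MEB = 71.51 - 1.39x.
Set SMB = MC: 71.51 - 1.39x = 30.49 + 1.31x → x* = 15.1926.
The Pigouvian subsidy equals MEB at x*: 6.13 + 0.92×15.1926 = 20.1072.

subsidy = £20.11 per unit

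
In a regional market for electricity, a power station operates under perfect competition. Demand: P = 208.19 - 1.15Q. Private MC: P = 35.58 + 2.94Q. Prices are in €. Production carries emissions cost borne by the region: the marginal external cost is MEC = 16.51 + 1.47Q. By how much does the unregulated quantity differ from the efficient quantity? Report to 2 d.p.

Market equilibrium (private): 35.58 + 2.94Q = 208.19 - 1.15Q → Q_m = 42.2029.
Social marginal cost = private MC + MEC = 52.09 + 4.41Q.
Set SMC = demand: 52.09 + 4.41Q = 208.19 - 1.15Q → Q* = 28.0755.
Gap = |42.2029 − 28.0755| = 14.1274.

14.13 units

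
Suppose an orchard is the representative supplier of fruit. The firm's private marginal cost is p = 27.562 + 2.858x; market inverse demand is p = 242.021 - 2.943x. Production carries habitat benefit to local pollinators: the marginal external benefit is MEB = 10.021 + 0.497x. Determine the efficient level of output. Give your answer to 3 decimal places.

Social marginal cost = private MC − MEB = 17.541 + 2.361x.
Set SMC = demand: 17.541 + 2.361x = 242.021 - 2.943x → x* = 42.3228.

x* = 42.323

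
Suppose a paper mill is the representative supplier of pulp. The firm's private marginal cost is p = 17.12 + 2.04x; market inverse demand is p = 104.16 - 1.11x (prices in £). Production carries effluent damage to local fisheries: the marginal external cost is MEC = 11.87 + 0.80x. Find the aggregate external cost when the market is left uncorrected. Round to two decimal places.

£633.39

Market equilibrium (private): 17.12 + 2.04x = 104.16 - 1.11x → x_m = 27.6317.
Total external cost = ∫₀^{x_m} (11.87 + 0.80x) dx = 11.87×27.6317 + ½×0.80×27.6317² = 633.3926.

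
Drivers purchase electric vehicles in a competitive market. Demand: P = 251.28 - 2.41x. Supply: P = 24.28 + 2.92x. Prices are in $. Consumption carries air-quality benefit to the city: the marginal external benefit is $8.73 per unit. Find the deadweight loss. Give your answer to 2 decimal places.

Market equilibrium (private): 24.28 + 2.92x = 251.28 - 2.41x → x_m = 42.5891.
Social marginal benefit = demand + MEB = 260.01 - 2.41x.
Set SMB = MC: 260.01 - 2.41x = 24.28 + 2.92x → x* = 44.2270.
Height of the DWL triangle at x_m is SMB(x_m) − MC(x_m) = MEB(x_m) = 8.7300.
DWL = ½ × 1.6379 × 8.7300 = 7.1494.

DWL = $7.15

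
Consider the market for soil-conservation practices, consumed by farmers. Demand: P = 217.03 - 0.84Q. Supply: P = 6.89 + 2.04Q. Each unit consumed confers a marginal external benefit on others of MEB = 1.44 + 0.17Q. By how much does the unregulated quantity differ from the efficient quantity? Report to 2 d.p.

Market equilibrium (private): 6.89 + 2.04Q = 217.03 - 0.84Q → Q_m = 72.9653.
Social marginal benefit = demand + MEB = 218.47 - 0.67Q.
Set SMB = MC: 218.47 - 0.67Q = 6.89 + 2.04Q → Q* = 78.0738.
Gap = |72.9653 − 78.0738| = 5.1085.

5.11 units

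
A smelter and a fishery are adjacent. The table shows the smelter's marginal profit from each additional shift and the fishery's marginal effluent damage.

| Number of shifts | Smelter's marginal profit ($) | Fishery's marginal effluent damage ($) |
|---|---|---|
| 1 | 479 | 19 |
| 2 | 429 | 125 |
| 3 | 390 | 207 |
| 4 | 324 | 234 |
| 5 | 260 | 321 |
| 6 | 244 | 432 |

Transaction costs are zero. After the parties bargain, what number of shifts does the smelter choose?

4

Bargaining reaches the level where marginal profit last exceeds marginal effluent damage.
That holds through level 4 (324 ≥ 234) but not at 5 (260 < 321).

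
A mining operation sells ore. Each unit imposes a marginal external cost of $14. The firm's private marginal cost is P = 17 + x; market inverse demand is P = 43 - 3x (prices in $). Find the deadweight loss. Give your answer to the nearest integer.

DWL = $25

Market equilibrium (private): 17 + x = 43 - 3x → x_m = 6.5000.
Social marginal cost = private MC + MEC = 31 + x.
Set SMC = demand: 31 + x = 43 - 3x → x* = 3.0000.
Height of the DWL triangle at x_m is SMC(x_m) − demand(x_m) = MEC(x_m) = 14.0000.
DWL = ½ × 3.5000 × 14.0000 = 24.5000.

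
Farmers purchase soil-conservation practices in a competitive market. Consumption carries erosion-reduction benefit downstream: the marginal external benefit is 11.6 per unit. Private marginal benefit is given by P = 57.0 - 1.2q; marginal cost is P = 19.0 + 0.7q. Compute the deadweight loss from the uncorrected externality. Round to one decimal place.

DWL = 35.4

Market equilibrium (private): 19.0 + 0.7q = 57.0 - 1.2q → q_m = 20.0000.
Social marginal benefit = demand + MEB = 68.6 - 1.2q.
Set SMB = MC: 68.6 - 1.2q = 19.0 + 0.7q → q* = 26.1053.
Height of the DWL triangle at q_m is SMB(q_m) − MC(q_m) = MEB(q_m) = 11.6000.
DWL = ½ × 6.1053 × 11.6000 = 35.4107.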